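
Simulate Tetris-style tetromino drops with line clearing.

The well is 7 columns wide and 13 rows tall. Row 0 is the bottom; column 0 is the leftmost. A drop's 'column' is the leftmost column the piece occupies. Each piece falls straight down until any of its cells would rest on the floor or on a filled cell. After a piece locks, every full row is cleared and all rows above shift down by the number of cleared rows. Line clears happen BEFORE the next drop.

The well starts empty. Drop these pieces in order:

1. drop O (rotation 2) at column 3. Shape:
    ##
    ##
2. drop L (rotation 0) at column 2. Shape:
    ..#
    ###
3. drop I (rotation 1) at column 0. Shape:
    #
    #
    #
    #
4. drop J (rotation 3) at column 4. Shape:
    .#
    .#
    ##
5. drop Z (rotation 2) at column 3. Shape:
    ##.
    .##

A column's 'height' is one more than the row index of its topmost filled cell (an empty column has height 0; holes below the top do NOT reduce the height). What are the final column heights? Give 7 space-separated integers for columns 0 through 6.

Drop 1: O rot2 at col 3 lands with bottom-row=0; cleared 0 line(s) (total 0); column heights now [0 0 0 2 2 0 0], max=2
Drop 2: L rot0 at col 2 lands with bottom-row=2; cleared 0 line(s) (total 0); column heights now [0 0 3 3 4 0 0], max=4
Drop 3: I rot1 at col 0 lands with bottom-row=0; cleared 0 line(s) (total 0); column heights now [4 0 3 3 4 0 0], max=4
Drop 4: J rot3 at col 4 lands with bottom-row=4; cleared 0 line(s) (total 0); column heights now [4 0 3 3 5 7 0], max=7
Drop 5: Z rot2 at col 3 lands with bottom-row=7; cleared 0 line(s) (total 0); column heights now [4 0 3 9 9 8 0], max=9

Answer: 4 0 3 9 9 8 0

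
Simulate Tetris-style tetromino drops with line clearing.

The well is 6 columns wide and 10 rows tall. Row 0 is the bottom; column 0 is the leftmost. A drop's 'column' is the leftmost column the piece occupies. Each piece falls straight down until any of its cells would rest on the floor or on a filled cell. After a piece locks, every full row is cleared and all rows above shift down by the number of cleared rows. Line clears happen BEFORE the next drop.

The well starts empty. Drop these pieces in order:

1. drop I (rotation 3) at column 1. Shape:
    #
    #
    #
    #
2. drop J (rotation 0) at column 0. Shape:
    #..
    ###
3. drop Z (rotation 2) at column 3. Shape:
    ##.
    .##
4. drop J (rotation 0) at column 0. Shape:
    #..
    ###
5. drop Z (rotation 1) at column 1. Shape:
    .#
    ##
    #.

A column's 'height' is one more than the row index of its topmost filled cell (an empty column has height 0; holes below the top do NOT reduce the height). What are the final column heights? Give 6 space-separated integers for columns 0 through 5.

Drop 1: I rot3 at col 1 lands with bottom-row=0; cleared 0 line(s) (total 0); column heights now [0 4 0 0 0 0], max=4
Drop 2: J rot0 at col 0 lands with bottom-row=4; cleared 0 line(s) (total 0); column heights now [6 5 5 0 0 0], max=6
Drop 3: Z rot2 at col 3 lands with bottom-row=0; cleared 0 line(s) (total 0); column heights now [6 5 5 2 2 1], max=6
Drop 4: J rot0 at col 0 lands with bottom-row=6; cleared 0 line(s) (total 0); column heights now [8 7 7 2 2 1], max=8
Drop 5: Z rot1 at col 1 lands with bottom-row=7; cleared 0 line(s) (total 0); column heights now [8 9 10 2 2 1], max=10

Answer: 8 9 10 2 2 1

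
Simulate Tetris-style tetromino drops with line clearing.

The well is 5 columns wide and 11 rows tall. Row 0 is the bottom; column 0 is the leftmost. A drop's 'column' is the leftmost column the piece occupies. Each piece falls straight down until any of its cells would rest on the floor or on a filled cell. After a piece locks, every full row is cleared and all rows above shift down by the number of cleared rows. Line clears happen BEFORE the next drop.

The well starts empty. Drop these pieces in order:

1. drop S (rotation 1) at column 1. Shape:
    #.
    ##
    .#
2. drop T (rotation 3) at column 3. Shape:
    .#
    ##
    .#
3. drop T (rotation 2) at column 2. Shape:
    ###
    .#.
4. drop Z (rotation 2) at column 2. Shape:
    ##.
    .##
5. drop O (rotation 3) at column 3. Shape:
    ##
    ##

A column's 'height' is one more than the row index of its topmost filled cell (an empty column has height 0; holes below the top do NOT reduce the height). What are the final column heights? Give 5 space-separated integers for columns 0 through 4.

Answer: 0 3 6 8 8

Derivation:
Drop 1: S rot1 at col 1 lands with bottom-row=0; cleared 0 line(s) (total 0); column heights now [0 3 2 0 0], max=3
Drop 2: T rot3 at col 3 lands with bottom-row=0; cleared 0 line(s) (total 0); column heights now [0 3 2 2 3], max=3
Drop 3: T rot2 at col 2 lands with bottom-row=2; cleared 0 line(s) (total 0); column heights now [0 3 4 4 4], max=4
Drop 4: Z rot2 at col 2 lands with bottom-row=4; cleared 0 line(s) (total 0); column heights now [0 3 6 6 5], max=6
Drop 5: O rot3 at col 3 lands with bottom-row=6; cleared 0 line(s) (total 0); column heights now [0 3 6 8 8], max=8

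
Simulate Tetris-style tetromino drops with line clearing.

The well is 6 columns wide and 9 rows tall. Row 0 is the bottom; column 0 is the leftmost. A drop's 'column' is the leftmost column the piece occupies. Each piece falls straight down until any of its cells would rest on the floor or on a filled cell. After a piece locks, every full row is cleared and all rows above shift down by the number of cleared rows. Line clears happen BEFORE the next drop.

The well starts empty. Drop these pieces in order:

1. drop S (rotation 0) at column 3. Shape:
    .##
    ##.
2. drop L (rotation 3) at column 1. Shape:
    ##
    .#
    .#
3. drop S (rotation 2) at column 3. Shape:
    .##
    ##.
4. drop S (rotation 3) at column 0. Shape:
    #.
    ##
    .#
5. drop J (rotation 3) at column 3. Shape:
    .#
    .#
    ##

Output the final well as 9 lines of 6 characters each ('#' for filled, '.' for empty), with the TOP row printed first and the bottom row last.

Drop 1: S rot0 at col 3 lands with bottom-row=0; cleared 0 line(s) (total 0); column heights now [0 0 0 1 2 2], max=2
Drop 2: L rot3 at col 1 lands with bottom-row=0; cleared 0 line(s) (total 0); column heights now [0 3 3 1 2 2], max=3
Drop 3: S rot2 at col 3 lands with bottom-row=2; cleared 0 line(s) (total 0); column heights now [0 3 3 3 4 4], max=4
Drop 4: S rot3 at col 0 lands with bottom-row=3; cleared 0 line(s) (total 0); column heights now [6 5 3 3 4 4], max=6
Drop 5: J rot3 at col 3 lands with bottom-row=4; cleared 0 line(s) (total 0); column heights now [6 5 3 5 7 4], max=7

Answer: ......
......
....#.
#...#.
##.##.
.#..##
.####.
..#.##
..###.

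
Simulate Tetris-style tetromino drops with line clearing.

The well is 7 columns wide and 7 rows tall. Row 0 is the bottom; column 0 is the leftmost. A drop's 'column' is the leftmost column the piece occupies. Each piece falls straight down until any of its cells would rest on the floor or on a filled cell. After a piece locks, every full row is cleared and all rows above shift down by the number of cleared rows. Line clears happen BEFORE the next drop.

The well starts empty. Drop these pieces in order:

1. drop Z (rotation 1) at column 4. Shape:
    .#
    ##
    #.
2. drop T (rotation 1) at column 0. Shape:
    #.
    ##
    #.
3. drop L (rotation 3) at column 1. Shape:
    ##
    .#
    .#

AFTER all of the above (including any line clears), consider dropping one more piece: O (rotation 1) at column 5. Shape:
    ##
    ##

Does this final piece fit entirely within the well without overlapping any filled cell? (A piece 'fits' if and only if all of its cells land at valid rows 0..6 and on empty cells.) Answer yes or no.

Drop 1: Z rot1 at col 4 lands with bottom-row=0; cleared 0 line(s) (total 0); column heights now [0 0 0 0 2 3 0], max=3
Drop 2: T rot1 at col 0 lands with bottom-row=0; cleared 0 line(s) (total 0); column heights now [3 2 0 0 2 3 0], max=3
Drop 3: L rot3 at col 1 lands with bottom-row=0; cleared 0 line(s) (total 0); column heights now [3 3 3 0 2 3 0], max=3
Test piece O rot1 at col 5 (width 2): heights before test = [3 3 3 0 2 3 0]; fits = True

Answer: yes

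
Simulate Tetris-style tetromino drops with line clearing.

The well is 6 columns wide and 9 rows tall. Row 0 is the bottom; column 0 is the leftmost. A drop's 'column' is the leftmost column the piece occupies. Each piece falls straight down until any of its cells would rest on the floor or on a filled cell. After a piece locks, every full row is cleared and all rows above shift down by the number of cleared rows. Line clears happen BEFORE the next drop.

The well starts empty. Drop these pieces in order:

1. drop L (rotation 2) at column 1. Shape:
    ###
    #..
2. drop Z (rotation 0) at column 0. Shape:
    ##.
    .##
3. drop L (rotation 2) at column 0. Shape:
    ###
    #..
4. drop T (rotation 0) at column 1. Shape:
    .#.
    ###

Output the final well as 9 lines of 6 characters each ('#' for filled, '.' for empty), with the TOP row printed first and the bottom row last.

Drop 1: L rot2 at col 1 lands with bottom-row=0; cleared 0 line(s) (total 0); column heights now [0 2 2 2 0 0], max=2
Drop 2: Z rot0 at col 0 lands with bottom-row=2; cleared 0 line(s) (total 0); column heights now [4 4 3 2 0 0], max=4
Drop 3: L rot2 at col 0 lands with bottom-row=4; cleared 0 line(s) (total 0); column heights now [6 6 6 2 0 0], max=6
Drop 4: T rot0 at col 1 lands with bottom-row=6; cleared 0 line(s) (total 0); column heights now [6 7 8 7 0 0], max=8

Answer: ......
..#...
.###..
###...
#.....
##....
.##...
.###..
.#....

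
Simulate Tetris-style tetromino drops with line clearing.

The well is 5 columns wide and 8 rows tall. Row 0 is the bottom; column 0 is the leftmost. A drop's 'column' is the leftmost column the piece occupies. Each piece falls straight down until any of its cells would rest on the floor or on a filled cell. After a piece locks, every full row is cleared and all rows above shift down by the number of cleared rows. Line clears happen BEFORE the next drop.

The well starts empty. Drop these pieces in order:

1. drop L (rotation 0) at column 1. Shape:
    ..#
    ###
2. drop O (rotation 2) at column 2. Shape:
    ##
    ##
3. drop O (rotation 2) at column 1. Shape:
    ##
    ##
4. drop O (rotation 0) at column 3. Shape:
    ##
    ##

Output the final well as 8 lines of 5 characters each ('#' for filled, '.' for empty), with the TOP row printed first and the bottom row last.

Answer: .....
.....
.####
.####
..##.
..##.
...#.
.###.

Derivation:
Drop 1: L rot0 at col 1 lands with bottom-row=0; cleared 0 line(s) (total 0); column heights now [0 1 1 2 0], max=2
Drop 2: O rot2 at col 2 lands with bottom-row=2; cleared 0 line(s) (total 0); column heights now [0 1 4 4 0], max=4
Drop 3: O rot2 at col 1 lands with bottom-row=4; cleared 0 line(s) (total 0); column heights now [0 6 6 4 0], max=6
Drop 4: O rot0 at col 3 lands with bottom-row=4; cleared 0 line(s) (total 0); column heights now [0 6 6 6 6], max=6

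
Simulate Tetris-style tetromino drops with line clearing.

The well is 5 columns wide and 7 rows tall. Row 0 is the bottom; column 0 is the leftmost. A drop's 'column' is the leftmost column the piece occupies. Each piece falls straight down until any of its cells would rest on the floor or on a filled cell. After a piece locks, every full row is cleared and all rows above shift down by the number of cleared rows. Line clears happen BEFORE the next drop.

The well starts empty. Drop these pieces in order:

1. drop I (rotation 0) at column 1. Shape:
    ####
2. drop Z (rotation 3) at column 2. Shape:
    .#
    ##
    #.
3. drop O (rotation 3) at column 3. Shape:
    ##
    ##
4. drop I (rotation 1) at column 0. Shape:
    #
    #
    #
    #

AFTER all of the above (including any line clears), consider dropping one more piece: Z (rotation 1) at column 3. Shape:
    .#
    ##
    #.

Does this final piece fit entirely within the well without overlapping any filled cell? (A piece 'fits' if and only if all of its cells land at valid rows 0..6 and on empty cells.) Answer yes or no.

Drop 1: I rot0 at col 1 lands with bottom-row=0; cleared 0 line(s) (total 0); column heights now [0 1 1 1 1], max=1
Drop 2: Z rot3 at col 2 lands with bottom-row=1; cleared 0 line(s) (total 0); column heights now [0 1 3 4 1], max=4
Drop 3: O rot3 at col 3 lands with bottom-row=4; cleared 0 line(s) (total 0); column heights now [0 1 3 6 6], max=6
Drop 4: I rot1 at col 0 lands with bottom-row=0; cleared 1 line(s) (total 1); column heights now [3 0 2 5 5], max=5
Test piece Z rot1 at col 3 (width 2): heights before test = [3 0 2 5 5]; fits = False

Answer: no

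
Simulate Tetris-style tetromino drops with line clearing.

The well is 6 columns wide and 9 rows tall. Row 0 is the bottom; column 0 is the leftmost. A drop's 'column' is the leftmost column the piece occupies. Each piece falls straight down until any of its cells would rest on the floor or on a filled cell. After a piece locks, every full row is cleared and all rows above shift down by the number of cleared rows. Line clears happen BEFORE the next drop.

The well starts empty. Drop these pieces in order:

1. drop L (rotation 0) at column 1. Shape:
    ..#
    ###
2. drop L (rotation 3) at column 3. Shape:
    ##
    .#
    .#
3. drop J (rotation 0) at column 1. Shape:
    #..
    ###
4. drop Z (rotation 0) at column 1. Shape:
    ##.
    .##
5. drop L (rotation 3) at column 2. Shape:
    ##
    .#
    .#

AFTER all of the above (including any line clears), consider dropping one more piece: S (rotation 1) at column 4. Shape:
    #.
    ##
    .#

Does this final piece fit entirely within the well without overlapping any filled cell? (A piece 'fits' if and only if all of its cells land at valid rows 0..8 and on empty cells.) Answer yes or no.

Drop 1: L rot0 at col 1 lands with bottom-row=0; cleared 0 line(s) (total 0); column heights now [0 1 1 2 0 0], max=2
Drop 2: L rot3 at col 3 lands with bottom-row=0; cleared 0 line(s) (total 0); column heights now [0 1 1 3 3 0], max=3
Drop 3: J rot0 at col 1 lands with bottom-row=3; cleared 0 line(s) (total 0); column heights now [0 5 4 4 3 0], max=5
Drop 4: Z rot0 at col 1 lands with bottom-row=4; cleared 0 line(s) (total 0); column heights now [0 6 6 5 3 0], max=6
Drop 5: L rot3 at col 2 lands with bottom-row=5; cleared 0 line(s) (total 0); column heights now [0 6 8 8 3 0], max=8
Test piece S rot1 at col 4 (width 2): heights before test = [0 6 8 8 3 0]; fits = True

Answer: yes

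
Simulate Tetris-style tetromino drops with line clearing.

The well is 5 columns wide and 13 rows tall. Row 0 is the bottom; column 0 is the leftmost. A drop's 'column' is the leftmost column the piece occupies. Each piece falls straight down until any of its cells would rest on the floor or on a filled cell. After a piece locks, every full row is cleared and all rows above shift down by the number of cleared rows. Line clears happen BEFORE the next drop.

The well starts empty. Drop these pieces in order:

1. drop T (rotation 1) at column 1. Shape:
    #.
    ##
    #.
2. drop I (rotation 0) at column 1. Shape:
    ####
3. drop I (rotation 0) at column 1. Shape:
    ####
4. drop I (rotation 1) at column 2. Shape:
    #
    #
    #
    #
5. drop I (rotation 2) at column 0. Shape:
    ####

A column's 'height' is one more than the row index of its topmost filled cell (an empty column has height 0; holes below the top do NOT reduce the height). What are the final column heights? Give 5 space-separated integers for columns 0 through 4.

Drop 1: T rot1 at col 1 lands with bottom-row=0; cleared 0 line(s) (total 0); column heights now [0 3 2 0 0], max=3
Drop 2: I rot0 at col 1 lands with bottom-row=3; cleared 0 line(s) (total 0); column heights now [0 4 4 4 4], max=4
Drop 3: I rot0 at col 1 lands with bottom-row=4; cleared 0 line(s) (total 0); column heights now [0 5 5 5 5], max=5
Drop 4: I rot1 at col 2 lands with bottom-row=5; cleared 0 line(s) (total 0); column heights now [0 5 9 5 5], max=9
Drop 5: I rot2 at col 0 lands with bottom-row=9; cleared 0 line(s) (total 0); column heights now [10 10 10 10 5], max=10

Answer: 10 10 10 10 5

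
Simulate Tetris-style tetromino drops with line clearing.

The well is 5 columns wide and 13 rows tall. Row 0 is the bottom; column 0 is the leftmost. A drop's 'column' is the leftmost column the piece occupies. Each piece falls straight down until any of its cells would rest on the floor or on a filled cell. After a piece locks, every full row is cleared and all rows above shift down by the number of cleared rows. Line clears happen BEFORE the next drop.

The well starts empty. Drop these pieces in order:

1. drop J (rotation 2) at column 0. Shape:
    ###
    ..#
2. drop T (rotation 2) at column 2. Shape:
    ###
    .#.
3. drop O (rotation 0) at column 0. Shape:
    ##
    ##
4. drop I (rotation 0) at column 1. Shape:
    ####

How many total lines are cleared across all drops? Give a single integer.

Drop 1: J rot2 at col 0 lands with bottom-row=0; cleared 0 line(s) (total 0); column heights now [2 2 2 0 0], max=2
Drop 2: T rot2 at col 2 lands with bottom-row=1; cleared 0 line(s) (total 0); column heights now [2 2 3 3 3], max=3
Drop 3: O rot0 at col 0 lands with bottom-row=2; cleared 1 line(s) (total 1); column heights now [3 3 2 2 0], max=3
Drop 4: I rot0 at col 1 lands with bottom-row=3; cleared 0 line(s) (total 1); column heights now [3 4 4 4 4], max=4

Answer: 1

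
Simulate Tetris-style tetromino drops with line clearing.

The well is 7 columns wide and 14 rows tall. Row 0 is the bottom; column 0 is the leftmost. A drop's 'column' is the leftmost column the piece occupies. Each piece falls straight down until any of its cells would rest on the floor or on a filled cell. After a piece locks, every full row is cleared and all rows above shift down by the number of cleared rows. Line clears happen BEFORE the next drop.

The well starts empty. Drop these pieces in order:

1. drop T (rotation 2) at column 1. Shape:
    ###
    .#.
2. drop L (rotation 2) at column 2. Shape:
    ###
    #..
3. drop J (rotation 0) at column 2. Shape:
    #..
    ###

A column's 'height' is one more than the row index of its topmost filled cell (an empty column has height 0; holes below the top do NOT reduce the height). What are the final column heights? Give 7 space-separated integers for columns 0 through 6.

Answer: 0 2 6 5 5 0 0

Derivation:
Drop 1: T rot2 at col 1 lands with bottom-row=0; cleared 0 line(s) (total 0); column heights now [0 2 2 2 0 0 0], max=2
Drop 2: L rot2 at col 2 lands with bottom-row=2; cleared 0 line(s) (total 0); column heights now [0 2 4 4 4 0 0], max=4
Drop 3: J rot0 at col 2 lands with bottom-row=4; cleared 0 line(s) (total 0); column heights now [0 2 6 5 5 0 0], max=6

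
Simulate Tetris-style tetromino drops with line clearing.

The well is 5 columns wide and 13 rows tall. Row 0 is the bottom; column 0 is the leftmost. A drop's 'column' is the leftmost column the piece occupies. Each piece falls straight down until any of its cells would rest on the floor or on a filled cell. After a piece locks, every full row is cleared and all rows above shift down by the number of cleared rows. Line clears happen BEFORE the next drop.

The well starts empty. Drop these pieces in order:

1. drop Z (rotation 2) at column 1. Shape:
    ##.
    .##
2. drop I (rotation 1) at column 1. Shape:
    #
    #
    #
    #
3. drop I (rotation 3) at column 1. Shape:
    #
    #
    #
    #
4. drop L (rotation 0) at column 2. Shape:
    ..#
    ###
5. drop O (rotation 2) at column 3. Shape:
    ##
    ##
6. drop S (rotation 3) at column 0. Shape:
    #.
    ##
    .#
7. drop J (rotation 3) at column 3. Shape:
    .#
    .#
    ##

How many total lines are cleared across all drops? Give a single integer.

Answer: 0

Derivation:
Drop 1: Z rot2 at col 1 lands with bottom-row=0; cleared 0 line(s) (total 0); column heights now [0 2 2 1 0], max=2
Drop 2: I rot1 at col 1 lands with bottom-row=2; cleared 0 line(s) (total 0); column heights now [0 6 2 1 0], max=6
Drop 3: I rot3 at col 1 lands with bottom-row=6; cleared 0 line(s) (total 0); column heights now [0 10 2 1 0], max=10
Drop 4: L rot0 at col 2 lands with bottom-row=2; cleared 0 line(s) (total 0); column heights now [0 10 3 3 4], max=10
Drop 5: O rot2 at col 3 lands with bottom-row=4; cleared 0 line(s) (total 0); column heights now [0 10 3 6 6], max=10
Drop 6: S rot3 at col 0 lands with bottom-row=10; cleared 0 line(s) (total 0); column heights now [13 12 3 6 6], max=13
Drop 7: J rot3 at col 3 lands with bottom-row=6; cleared 0 line(s) (total 0); column heights now [13 12 3 7 9], max=13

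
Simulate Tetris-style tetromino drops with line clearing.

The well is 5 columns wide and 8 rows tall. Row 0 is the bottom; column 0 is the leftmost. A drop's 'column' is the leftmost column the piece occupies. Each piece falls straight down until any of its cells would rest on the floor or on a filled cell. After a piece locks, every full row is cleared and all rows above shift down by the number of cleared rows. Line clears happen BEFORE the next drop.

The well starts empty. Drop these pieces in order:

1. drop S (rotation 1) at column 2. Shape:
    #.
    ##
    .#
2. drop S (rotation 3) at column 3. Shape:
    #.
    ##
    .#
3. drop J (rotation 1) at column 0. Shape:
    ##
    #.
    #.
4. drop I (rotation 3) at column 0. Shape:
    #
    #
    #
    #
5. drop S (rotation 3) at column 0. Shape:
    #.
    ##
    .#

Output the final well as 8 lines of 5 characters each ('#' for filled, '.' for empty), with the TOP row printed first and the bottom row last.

Drop 1: S rot1 at col 2 lands with bottom-row=0; cleared 0 line(s) (total 0); column heights now [0 0 3 2 0], max=3
Drop 2: S rot3 at col 3 lands with bottom-row=1; cleared 0 line(s) (total 0); column heights now [0 0 3 4 3], max=4
Drop 3: J rot1 at col 0 lands with bottom-row=0; cleared 1 line(s) (total 1); column heights now [2 0 2 3 2], max=3
Drop 4: I rot3 at col 0 lands with bottom-row=2; cleared 0 line(s) (total 1); column heights now [6 0 2 3 2], max=6
Drop 5: S rot3 at col 0 lands with bottom-row=5; cleared 0 line(s) (total 1); column heights now [8 7 2 3 2], max=8

Answer: #....
##...
##...
#....
#....
#..#.
#.###
#..#.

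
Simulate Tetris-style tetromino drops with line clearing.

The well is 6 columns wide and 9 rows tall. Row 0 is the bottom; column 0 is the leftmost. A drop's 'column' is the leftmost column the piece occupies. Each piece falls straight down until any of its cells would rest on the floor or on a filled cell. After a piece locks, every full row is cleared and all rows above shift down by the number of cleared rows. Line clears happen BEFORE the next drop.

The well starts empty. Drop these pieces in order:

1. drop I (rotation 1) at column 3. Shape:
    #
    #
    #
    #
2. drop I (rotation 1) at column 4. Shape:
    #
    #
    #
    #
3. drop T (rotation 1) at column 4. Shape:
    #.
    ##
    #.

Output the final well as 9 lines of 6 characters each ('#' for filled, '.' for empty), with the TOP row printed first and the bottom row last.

Drop 1: I rot1 at col 3 lands with bottom-row=0; cleared 0 line(s) (total 0); column heights now [0 0 0 4 0 0], max=4
Drop 2: I rot1 at col 4 lands with bottom-row=0; cleared 0 line(s) (total 0); column heights now [0 0 0 4 4 0], max=4
Drop 3: T rot1 at col 4 lands with bottom-row=4; cleared 0 line(s) (total 0); column heights now [0 0 0 4 7 6], max=7

Answer: ......
......
....#.
....##
....#.
...##.
...##.
...##.
...##.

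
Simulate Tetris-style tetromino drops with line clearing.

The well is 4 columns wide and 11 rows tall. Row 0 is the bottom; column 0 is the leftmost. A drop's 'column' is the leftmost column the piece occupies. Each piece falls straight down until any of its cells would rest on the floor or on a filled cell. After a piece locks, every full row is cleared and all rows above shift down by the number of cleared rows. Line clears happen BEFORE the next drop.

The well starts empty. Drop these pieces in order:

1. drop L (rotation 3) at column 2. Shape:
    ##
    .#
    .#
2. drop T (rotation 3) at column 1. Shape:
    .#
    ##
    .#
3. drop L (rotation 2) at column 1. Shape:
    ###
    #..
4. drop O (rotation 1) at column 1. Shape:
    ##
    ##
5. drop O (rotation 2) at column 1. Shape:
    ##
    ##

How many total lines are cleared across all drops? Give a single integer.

Answer: 0

Derivation:
Drop 1: L rot3 at col 2 lands with bottom-row=0; cleared 0 line(s) (total 0); column heights now [0 0 3 3], max=3
Drop 2: T rot3 at col 1 lands with bottom-row=3; cleared 0 line(s) (total 0); column heights now [0 5 6 3], max=6
Drop 3: L rot2 at col 1 lands with bottom-row=5; cleared 0 line(s) (total 0); column heights now [0 7 7 7], max=7
Drop 4: O rot1 at col 1 lands with bottom-row=7; cleared 0 line(s) (total 0); column heights now [0 9 9 7], max=9
Drop 5: O rot2 at col 1 lands with bottom-row=9; cleared 0 line(s) (total 0); column heights now [0 11 11 7], max=11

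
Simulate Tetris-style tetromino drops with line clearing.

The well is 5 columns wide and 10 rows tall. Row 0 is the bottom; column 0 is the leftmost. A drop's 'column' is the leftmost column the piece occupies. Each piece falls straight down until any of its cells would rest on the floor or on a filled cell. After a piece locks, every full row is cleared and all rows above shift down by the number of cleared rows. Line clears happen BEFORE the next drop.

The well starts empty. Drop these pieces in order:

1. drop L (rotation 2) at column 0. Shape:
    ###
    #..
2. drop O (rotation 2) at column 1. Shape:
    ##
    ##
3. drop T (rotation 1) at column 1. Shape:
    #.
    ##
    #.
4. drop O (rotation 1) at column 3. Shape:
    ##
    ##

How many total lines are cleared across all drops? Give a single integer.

Answer: 1

Derivation:
Drop 1: L rot2 at col 0 lands with bottom-row=0; cleared 0 line(s) (total 0); column heights now [2 2 2 0 0], max=2
Drop 2: O rot2 at col 1 lands with bottom-row=2; cleared 0 line(s) (total 0); column heights now [2 4 4 0 0], max=4
Drop 3: T rot1 at col 1 lands with bottom-row=4; cleared 0 line(s) (total 0); column heights now [2 7 6 0 0], max=7
Drop 4: O rot1 at col 3 lands with bottom-row=0; cleared 1 line(s) (total 1); column heights now [1 6 5 1 1], max=6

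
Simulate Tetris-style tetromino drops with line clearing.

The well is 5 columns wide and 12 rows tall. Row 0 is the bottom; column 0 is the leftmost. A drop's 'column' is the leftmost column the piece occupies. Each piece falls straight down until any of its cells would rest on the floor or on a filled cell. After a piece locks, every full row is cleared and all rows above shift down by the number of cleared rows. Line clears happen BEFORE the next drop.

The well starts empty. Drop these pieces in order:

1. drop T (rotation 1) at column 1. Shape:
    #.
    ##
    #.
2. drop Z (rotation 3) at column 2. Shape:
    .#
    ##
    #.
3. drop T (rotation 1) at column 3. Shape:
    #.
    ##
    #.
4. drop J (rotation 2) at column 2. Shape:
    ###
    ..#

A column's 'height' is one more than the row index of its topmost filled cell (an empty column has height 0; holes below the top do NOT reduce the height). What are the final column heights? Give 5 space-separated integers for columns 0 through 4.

Answer: 0 3 9 9 9

Derivation:
Drop 1: T rot1 at col 1 lands with bottom-row=0; cleared 0 line(s) (total 0); column heights now [0 3 2 0 0], max=3
Drop 2: Z rot3 at col 2 lands with bottom-row=2; cleared 0 line(s) (total 0); column heights now [0 3 4 5 0], max=5
Drop 3: T rot1 at col 3 lands with bottom-row=5; cleared 0 line(s) (total 0); column heights now [0 3 4 8 7], max=8
Drop 4: J rot2 at col 2 lands with bottom-row=7; cleared 0 line(s) (total 0); column heights now [0 3 9 9 9], max=9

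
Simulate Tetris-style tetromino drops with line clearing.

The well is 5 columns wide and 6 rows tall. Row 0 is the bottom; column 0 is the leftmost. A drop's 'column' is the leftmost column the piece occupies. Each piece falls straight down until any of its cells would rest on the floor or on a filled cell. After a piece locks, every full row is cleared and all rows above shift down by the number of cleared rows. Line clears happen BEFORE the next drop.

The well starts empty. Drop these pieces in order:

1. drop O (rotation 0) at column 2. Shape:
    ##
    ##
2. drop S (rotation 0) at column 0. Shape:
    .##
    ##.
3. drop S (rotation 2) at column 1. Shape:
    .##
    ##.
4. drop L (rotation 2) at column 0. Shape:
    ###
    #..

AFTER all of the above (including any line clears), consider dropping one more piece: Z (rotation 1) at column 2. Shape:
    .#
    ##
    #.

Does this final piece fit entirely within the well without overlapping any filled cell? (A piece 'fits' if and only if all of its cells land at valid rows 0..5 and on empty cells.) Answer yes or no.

Drop 1: O rot0 at col 2 lands with bottom-row=0; cleared 0 line(s) (total 0); column heights now [0 0 2 2 0], max=2
Drop 2: S rot0 at col 0 lands with bottom-row=1; cleared 0 line(s) (total 0); column heights now [2 3 3 2 0], max=3
Drop 3: S rot2 at col 1 lands with bottom-row=3; cleared 0 line(s) (total 0); column heights now [2 4 5 5 0], max=5
Drop 4: L rot2 at col 0 lands with bottom-row=4; cleared 0 line(s) (total 0); column heights now [6 6 6 5 0], max=6
Test piece Z rot1 at col 2 (width 2): heights before test = [6 6 6 5 0]; fits = False

Answer: no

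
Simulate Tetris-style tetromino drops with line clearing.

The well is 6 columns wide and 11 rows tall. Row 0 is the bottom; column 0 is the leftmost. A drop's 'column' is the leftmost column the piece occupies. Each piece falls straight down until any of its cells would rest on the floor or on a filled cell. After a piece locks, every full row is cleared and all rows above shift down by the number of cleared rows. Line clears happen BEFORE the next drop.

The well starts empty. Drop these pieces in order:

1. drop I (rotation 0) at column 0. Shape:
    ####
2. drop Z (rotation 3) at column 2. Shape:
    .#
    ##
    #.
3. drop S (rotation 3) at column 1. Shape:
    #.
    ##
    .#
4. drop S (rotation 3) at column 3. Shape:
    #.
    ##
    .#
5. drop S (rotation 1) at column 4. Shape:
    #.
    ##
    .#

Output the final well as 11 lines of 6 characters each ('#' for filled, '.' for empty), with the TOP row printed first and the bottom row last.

Drop 1: I rot0 at col 0 lands with bottom-row=0; cleared 0 line(s) (total 0); column heights now [1 1 1 1 0 0], max=1
Drop 2: Z rot3 at col 2 lands with bottom-row=1; cleared 0 line(s) (total 0); column heights now [1 1 3 4 0 0], max=4
Drop 3: S rot3 at col 1 lands with bottom-row=3; cleared 0 line(s) (total 0); column heights now [1 6 5 4 0 0], max=6
Drop 4: S rot3 at col 3 lands with bottom-row=3; cleared 0 line(s) (total 0); column heights now [1 6 5 6 5 0], max=6
Drop 5: S rot1 at col 4 lands with bottom-row=4; cleared 0 line(s) (total 0); column heights now [1 6 5 6 7 6], max=7

Answer: ......
......
......
......
....#.
.#.###
.#####
..###.
..##..
..#...
####..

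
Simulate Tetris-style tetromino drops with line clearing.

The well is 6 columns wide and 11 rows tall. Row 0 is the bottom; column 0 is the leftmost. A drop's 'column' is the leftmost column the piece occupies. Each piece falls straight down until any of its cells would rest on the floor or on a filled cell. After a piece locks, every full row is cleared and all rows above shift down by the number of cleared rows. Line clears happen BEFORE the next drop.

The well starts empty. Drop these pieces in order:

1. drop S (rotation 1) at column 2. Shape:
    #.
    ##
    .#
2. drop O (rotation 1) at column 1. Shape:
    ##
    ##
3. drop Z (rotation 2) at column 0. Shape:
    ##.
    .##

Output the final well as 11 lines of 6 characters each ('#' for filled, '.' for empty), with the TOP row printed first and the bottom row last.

Answer: ......
......
......
......
##....
.##...
.##...
.##...
..#...
..##..
...#..

Derivation:
Drop 1: S rot1 at col 2 lands with bottom-row=0; cleared 0 line(s) (total 0); column heights now [0 0 3 2 0 0], max=3
Drop 2: O rot1 at col 1 lands with bottom-row=3; cleared 0 line(s) (total 0); column heights now [0 5 5 2 0 0], max=5
Drop 3: Z rot2 at col 0 lands with bottom-row=5; cleared 0 line(s) (total 0); column heights now [7 7 6 2 0 0], max=7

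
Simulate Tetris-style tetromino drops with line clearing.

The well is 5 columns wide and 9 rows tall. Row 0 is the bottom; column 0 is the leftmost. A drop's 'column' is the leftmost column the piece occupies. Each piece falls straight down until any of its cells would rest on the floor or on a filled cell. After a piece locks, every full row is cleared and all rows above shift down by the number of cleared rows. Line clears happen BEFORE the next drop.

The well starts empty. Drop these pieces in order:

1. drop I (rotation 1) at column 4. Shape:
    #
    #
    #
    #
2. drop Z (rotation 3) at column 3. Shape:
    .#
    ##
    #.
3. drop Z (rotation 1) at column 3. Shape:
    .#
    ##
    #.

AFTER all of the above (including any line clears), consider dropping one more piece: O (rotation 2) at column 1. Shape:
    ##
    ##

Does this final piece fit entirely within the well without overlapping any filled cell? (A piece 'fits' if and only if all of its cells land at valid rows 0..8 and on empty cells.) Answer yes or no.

Answer: yes

Derivation:
Drop 1: I rot1 at col 4 lands with bottom-row=0; cleared 0 line(s) (total 0); column heights now [0 0 0 0 4], max=4
Drop 2: Z rot3 at col 3 lands with bottom-row=3; cleared 0 line(s) (total 0); column heights now [0 0 0 5 6], max=6
Drop 3: Z rot1 at col 3 lands with bottom-row=5; cleared 0 line(s) (total 0); column heights now [0 0 0 7 8], max=8
Test piece O rot2 at col 1 (width 2): heights before test = [0 0 0 7 8]; fits = True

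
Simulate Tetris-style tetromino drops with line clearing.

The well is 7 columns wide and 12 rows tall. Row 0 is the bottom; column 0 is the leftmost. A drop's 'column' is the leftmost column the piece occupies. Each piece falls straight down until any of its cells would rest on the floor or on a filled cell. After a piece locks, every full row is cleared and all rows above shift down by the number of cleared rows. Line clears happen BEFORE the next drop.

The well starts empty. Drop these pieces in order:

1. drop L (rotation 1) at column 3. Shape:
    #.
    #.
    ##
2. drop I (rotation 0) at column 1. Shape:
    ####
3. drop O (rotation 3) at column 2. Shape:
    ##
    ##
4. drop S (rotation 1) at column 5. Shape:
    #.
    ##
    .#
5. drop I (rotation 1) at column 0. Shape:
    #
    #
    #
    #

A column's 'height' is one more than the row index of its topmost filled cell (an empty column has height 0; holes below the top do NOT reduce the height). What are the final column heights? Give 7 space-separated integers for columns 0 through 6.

Answer: 4 4 6 6 4 3 2

Derivation:
Drop 1: L rot1 at col 3 lands with bottom-row=0; cleared 0 line(s) (total 0); column heights now [0 0 0 3 1 0 0], max=3
Drop 2: I rot0 at col 1 lands with bottom-row=3; cleared 0 line(s) (total 0); column heights now [0 4 4 4 4 0 0], max=4
Drop 3: O rot3 at col 2 lands with bottom-row=4; cleared 0 line(s) (total 0); column heights now [0 4 6 6 4 0 0], max=6
Drop 4: S rot1 at col 5 lands with bottom-row=0; cleared 0 line(s) (total 0); column heights now [0 4 6 6 4 3 2], max=6
Drop 5: I rot1 at col 0 lands with bottom-row=0; cleared 0 line(s) (total 0); column heights now [4 4 6 6 4 3 2], max=6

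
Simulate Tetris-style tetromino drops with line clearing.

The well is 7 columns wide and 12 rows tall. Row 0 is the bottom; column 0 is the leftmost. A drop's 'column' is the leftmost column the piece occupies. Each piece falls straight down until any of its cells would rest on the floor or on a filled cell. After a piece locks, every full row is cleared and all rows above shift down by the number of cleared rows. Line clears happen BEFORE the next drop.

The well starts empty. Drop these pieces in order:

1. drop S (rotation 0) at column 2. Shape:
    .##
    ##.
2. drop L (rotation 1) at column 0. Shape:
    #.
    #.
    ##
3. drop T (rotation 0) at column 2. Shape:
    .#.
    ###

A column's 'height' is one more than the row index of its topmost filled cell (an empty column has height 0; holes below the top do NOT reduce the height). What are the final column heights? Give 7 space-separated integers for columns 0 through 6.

Drop 1: S rot0 at col 2 lands with bottom-row=0; cleared 0 line(s) (total 0); column heights now [0 0 1 2 2 0 0], max=2
Drop 2: L rot1 at col 0 lands with bottom-row=0; cleared 0 line(s) (total 0); column heights now [3 1 1 2 2 0 0], max=3
Drop 3: T rot0 at col 2 lands with bottom-row=2; cleared 0 line(s) (total 0); column heights now [3 1 3 4 3 0 0], max=4

Answer: 3 1 3 4 3 0 0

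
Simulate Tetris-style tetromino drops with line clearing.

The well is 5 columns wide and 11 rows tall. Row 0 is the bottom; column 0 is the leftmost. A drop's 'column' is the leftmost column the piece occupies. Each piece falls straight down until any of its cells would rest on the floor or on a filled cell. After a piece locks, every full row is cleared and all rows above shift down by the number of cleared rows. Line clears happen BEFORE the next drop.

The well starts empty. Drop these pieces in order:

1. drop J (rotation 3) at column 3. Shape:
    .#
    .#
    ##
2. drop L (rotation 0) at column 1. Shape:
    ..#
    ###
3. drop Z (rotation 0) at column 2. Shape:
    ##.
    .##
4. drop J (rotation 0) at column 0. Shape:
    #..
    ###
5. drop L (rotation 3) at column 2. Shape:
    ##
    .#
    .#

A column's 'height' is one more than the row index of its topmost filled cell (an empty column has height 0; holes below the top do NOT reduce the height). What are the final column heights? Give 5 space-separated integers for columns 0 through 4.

Drop 1: J rot3 at col 3 lands with bottom-row=0; cleared 0 line(s) (total 0); column heights now [0 0 0 1 3], max=3
Drop 2: L rot0 at col 1 lands with bottom-row=1; cleared 0 line(s) (total 0); column heights now [0 2 2 3 3], max=3
Drop 3: Z rot0 at col 2 lands with bottom-row=3; cleared 0 line(s) (total 0); column heights now [0 2 5 5 4], max=5
Drop 4: J rot0 at col 0 lands with bottom-row=5; cleared 0 line(s) (total 0); column heights now [7 6 6 5 4], max=7
Drop 5: L rot3 at col 2 lands with bottom-row=5; cleared 0 line(s) (total 0); column heights now [7 6 8 8 4], max=8

Answer: 7 6 8 8 4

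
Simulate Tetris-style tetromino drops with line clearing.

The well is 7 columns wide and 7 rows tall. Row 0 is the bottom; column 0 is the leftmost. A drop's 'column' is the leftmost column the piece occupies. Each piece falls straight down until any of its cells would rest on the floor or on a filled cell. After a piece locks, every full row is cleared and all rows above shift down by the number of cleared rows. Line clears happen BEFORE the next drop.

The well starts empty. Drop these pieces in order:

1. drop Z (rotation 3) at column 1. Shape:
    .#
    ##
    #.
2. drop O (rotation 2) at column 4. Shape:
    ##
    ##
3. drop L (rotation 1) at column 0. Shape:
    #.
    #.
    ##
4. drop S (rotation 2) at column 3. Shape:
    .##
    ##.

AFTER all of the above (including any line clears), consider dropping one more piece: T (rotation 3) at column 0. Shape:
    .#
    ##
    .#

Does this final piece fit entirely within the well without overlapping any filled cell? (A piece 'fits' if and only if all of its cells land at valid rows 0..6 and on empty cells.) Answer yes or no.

Answer: yes

Derivation:
Drop 1: Z rot3 at col 1 lands with bottom-row=0; cleared 0 line(s) (total 0); column heights now [0 2 3 0 0 0 0], max=3
Drop 2: O rot2 at col 4 lands with bottom-row=0; cleared 0 line(s) (total 0); column heights now [0 2 3 0 2 2 0], max=3
Drop 3: L rot1 at col 0 lands with bottom-row=2; cleared 0 line(s) (total 0); column heights now [5 3 3 0 2 2 0], max=5
Drop 4: S rot2 at col 3 lands with bottom-row=2; cleared 0 line(s) (total 0); column heights now [5 3 3 3 4 4 0], max=5
Test piece T rot3 at col 0 (width 2): heights before test = [5 3 3 3 4 4 0]; fits = True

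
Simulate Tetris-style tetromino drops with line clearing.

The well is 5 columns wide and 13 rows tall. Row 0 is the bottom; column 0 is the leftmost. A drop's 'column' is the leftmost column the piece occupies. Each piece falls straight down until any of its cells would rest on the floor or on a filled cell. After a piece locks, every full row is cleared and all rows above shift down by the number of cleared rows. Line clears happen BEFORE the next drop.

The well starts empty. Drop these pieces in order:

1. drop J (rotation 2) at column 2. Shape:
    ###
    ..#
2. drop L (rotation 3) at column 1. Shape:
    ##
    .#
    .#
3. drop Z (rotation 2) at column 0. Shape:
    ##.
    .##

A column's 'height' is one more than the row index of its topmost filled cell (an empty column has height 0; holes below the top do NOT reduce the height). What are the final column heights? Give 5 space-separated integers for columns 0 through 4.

Drop 1: J rot2 at col 2 lands with bottom-row=0; cleared 0 line(s) (total 0); column heights now [0 0 2 2 2], max=2
Drop 2: L rot3 at col 1 lands with bottom-row=2; cleared 0 line(s) (total 0); column heights now [0 5 5 2 2], max=5
Drop 3: Z rot2 at col 0 lands with bottom-row=5; cleared 0 line(s) (total 0); column heights now [7 7 6 2 2], max=7

Answer: 7 7 6 2 2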